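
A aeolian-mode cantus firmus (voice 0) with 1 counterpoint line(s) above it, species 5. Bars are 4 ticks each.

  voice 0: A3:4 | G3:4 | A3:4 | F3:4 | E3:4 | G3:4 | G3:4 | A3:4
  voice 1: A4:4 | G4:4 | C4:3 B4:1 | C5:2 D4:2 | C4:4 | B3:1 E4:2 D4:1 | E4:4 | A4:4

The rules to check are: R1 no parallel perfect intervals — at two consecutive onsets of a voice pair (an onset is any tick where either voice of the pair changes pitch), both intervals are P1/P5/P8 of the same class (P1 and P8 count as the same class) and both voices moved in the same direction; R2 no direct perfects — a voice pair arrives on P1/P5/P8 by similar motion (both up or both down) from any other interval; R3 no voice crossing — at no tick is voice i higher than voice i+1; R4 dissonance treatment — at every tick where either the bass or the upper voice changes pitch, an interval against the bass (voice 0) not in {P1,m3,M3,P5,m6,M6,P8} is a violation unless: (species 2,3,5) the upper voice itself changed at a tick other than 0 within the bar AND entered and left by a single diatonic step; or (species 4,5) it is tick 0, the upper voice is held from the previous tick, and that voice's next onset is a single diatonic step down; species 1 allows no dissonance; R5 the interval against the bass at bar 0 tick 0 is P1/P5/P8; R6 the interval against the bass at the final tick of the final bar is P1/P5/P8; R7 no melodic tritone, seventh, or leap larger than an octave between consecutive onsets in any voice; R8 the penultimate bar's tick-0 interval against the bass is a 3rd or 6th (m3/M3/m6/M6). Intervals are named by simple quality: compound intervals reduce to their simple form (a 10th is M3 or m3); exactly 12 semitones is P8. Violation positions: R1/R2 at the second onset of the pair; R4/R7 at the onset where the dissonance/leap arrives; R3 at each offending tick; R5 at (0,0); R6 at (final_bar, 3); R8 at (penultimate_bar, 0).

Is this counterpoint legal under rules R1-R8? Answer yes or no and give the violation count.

bar 0: v0=A3 v1=A4 (P8)
bar 1: v0=G3 v1=G4 (P8)
bar 2: v0=A3 v1=C4 (m3)
bar 3: v0=F3 v1=C5 (P5)
bar 4: v0=E3 v1=C4 (m6)
bar 5: v0=G3 v1=B3 (M3)
bar 6: v0=G3 v1=E4 (M6)
bar 7: v0=A3 v1=A4 (P8)
  R1 @ bar1.0: A3/A4 P8 -> G3/G4 P8 similar
  R4 @ bar2.3: A3/B4 M2 untreated
  R7 @ bar2.3: C4->B4 leap 11st
  R7 @ bar3.2: C5->D4 leap 10st
  R2 @ bar7.0: G3/E4 M6 -> A3/A4 P8 similar

No (5 violations)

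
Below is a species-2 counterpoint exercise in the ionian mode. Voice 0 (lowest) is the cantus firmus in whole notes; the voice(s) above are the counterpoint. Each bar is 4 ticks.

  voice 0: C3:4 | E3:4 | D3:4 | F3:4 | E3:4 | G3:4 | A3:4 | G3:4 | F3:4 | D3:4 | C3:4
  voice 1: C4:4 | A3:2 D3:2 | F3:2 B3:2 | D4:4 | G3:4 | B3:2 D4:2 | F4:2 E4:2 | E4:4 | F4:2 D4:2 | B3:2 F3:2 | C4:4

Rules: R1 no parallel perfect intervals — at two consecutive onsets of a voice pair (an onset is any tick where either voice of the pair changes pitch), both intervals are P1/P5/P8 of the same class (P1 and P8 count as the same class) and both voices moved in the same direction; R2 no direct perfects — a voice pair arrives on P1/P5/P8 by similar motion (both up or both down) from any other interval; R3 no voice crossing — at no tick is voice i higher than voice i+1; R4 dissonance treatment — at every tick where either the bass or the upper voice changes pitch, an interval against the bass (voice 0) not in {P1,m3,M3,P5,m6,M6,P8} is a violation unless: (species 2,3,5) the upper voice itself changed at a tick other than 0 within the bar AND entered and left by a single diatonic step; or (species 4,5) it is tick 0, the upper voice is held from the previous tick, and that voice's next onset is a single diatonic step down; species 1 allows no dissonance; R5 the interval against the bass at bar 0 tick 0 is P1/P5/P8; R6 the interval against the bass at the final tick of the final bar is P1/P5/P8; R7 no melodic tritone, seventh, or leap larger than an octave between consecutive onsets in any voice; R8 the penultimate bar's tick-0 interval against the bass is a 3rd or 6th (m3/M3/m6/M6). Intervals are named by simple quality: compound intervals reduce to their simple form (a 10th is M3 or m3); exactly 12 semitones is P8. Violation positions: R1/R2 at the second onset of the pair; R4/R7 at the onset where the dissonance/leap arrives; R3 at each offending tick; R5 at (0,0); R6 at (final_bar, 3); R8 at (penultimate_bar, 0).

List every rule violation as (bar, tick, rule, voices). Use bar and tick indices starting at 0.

bar 0: v0=C3 v1=C4 downbeat P8
bar 1: v0=E3 v1=A3 downbeat P4
bar 2: v0=D3 v1=F3 downbeat m3
bar 3: v0=F3 v1=D4 downbeat M6
bar 4: v0=E3 v1=G3 downbeat m3
bar 5: v0=G3 v1=B3 downbeat M3
bar 6: v0=A3 v1=F4 downbeat m6
bar 7: v0=G3 v1=E4 downbeat M6
bar 8: v0=F3 v1=F4 downbeat P8
bar 9: v0=D3 v1=B3 downbeat M6
bar 10: v0=C3 v1=C4 downbeat P8
  -> R4 @ bar 1 tick 0 v(0, 1): E3/A3 P4 untreated
  -> R3 @ bar 1 tick 2 v(0, 1): E3 above D3
  -> R4 @ bar 1 tick 2 v(0, 1): E3/D3 M2 untreated
  -> R3 @ bar 1 tick 3 v(0, 1): E3 above D3
  -> R7 @ bar 2 tick 2 v(1,): F3->B3 leap 6st
  -> R7 @ bar 9 tick 2 v(1,): B3->F3 leap 6st

(1, 0, R4, (0, 1))
(1, 2, R3, (0, 1))
(1, 2, R4, (0, 1))
(1, 3, R3, (0, 1))
(2, 2, R7, (1,))
(9, 2, R7, (1,))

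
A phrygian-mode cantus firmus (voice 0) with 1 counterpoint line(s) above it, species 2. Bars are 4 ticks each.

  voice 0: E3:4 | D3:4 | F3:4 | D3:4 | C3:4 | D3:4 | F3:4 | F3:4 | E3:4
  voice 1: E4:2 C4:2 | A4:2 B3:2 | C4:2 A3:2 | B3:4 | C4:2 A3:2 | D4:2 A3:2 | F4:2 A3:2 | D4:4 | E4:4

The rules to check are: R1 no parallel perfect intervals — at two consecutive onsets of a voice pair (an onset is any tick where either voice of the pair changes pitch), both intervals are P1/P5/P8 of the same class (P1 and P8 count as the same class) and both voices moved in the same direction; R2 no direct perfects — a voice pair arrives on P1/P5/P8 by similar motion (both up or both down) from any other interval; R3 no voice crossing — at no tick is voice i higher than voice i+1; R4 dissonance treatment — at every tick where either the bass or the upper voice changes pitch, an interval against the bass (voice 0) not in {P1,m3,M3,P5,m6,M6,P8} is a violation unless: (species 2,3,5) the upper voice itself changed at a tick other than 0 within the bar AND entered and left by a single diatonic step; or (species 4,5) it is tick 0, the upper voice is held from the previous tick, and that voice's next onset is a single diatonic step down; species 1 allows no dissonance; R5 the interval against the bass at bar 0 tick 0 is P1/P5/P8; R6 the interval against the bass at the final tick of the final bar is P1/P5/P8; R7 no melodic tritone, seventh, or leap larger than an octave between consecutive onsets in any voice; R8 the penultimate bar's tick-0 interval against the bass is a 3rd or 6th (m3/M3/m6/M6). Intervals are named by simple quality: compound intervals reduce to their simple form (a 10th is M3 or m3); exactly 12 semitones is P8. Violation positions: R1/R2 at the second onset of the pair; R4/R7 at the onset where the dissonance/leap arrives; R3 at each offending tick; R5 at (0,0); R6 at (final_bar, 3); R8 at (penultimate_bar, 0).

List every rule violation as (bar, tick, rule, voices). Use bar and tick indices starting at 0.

bar 0: v0=E3 v1=E4 downbeat P8
bar 1: v0=D3 v1=A4 downbeat P5
bar 2: v0=F3 v1=C4 downbeat P5
bar 3: v0=D3 v1=B3 downbeat M6
bar 4: v0=C3 v1=C4 downbeat P8
bar 5: v0=D3 v1=D4 downbeat P8
bar 6: v0=F3 v1=F4 downbeat P8
bar 7: v0=F3 v1=D4 downbeat M6
bar 8: v0=E3 v1=E4 downbeat P8
  -> R7 @ bar 1 tick 2 v(1,): A4->B3 leap 10st
  -> R2 @ bar 2 tick 0 v(0, 1): D3/B3 M6 -> F3/C4 P5 similar
  -> R2 @ bar 5 tick 0 v(0, 1): C3/A3 M6 -> D3/D4 P8 similar
  -> R2 @ bar 6 tick 0 v(0, 1): D3/A3 P5 -> F3/F4 P8 similar

(1, 2, R7, (1,))
(2, 0, R2, (0, 1))
(5, 0, R2, (0, 1))
(6, 0, R2, (0, 1))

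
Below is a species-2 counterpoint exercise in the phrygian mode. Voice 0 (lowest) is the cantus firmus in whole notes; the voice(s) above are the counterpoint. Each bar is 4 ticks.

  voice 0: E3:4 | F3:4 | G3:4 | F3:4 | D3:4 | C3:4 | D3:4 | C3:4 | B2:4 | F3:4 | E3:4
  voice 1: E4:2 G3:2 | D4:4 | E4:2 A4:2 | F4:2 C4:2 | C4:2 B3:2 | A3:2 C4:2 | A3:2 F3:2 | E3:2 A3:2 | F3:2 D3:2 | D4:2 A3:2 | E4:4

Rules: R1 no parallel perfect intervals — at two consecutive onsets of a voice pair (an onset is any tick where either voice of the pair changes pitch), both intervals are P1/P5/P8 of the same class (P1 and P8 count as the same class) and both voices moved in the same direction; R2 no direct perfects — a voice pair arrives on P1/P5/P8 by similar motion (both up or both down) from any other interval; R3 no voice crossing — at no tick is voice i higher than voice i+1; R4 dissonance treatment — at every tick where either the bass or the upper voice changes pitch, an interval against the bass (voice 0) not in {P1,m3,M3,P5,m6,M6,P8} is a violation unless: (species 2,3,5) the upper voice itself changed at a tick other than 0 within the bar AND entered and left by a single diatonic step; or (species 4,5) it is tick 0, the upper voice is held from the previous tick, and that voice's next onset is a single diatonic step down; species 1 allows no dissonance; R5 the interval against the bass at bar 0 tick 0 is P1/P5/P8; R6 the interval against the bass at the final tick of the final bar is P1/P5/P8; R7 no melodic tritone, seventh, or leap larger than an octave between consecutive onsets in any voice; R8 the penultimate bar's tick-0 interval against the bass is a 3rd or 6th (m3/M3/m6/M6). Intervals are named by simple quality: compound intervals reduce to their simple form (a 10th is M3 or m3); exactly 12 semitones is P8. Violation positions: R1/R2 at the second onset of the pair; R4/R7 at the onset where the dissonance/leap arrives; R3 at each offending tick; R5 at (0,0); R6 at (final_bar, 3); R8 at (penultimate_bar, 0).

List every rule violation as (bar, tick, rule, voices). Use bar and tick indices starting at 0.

bar 0: v0=E3 v1=E4 downbeat P8
bar 1: v0=F3 v1=D4 downbeat M6
bar 2: v0=G3 v1=E4 downbeat M6
bar 3: v0=F3 v1=F4 downbeat P8
bar 4: v0=D3 v1=C4 downbeat m7
bar 5: v0=C3 v1=A3 downbeat M6
bar 6: v0=D3 v1=A3 downbeat P5
bar 7: v0=C3 v1=E3 downbeat M3
bar 8: v0=B2 v1=F3 downbeat TT
bar 9: v0=F3 v1=D4 downbeat M6
bar 10: v0=E3 v1=E4 downbeat P8
  -> R4 @ bar 2 tick 2 v(0, 1): G3/A4 M2 untreated
  -> R2 @ bar 3 tick 0 v(0, 1): G3/A4 M2 -> F3/F4 P8 similar
  -> R4 @ bar 4 tick 0 v(0, 1): D3/C4 m7 untreated
  -> R4 @ bar 8 tick 0 v(0, 1): B2/F3 TT untreated
  -> R7 @ bar 9 tick 0 v(0,): B2->F3 leap 6st

(2, 2, R4, (0, 1))
(3, 0, R2, (0, 1))
(4, 0, R4, (0, 1))
(8, 0, R4, (0, 1))
(9, 0, R7, (0,))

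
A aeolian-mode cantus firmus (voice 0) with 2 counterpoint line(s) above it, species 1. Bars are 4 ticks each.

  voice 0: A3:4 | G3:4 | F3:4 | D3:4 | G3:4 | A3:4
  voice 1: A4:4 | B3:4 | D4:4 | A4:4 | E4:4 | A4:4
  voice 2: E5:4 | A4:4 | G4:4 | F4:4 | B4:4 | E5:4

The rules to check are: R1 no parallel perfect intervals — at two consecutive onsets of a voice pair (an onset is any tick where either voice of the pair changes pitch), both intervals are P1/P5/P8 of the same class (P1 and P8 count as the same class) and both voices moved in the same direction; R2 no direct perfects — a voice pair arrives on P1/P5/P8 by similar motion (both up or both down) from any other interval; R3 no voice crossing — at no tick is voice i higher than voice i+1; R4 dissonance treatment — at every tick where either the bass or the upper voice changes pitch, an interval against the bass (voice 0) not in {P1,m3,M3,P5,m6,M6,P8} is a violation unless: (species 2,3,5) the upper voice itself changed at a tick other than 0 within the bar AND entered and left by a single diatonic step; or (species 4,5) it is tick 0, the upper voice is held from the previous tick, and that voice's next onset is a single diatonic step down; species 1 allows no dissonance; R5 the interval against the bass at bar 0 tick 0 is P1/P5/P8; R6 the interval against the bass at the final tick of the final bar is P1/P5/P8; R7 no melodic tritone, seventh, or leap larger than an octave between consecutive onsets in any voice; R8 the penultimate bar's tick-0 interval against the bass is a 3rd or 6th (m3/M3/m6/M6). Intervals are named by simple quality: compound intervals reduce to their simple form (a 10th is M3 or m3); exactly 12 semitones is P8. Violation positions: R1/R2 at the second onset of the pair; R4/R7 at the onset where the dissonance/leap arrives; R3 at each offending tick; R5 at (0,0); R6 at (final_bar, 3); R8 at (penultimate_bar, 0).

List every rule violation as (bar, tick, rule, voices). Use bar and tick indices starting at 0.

bar 0: v0=A3 v1=A4 v2=E5 downbeat P5
bar 1: v0=G3 v1=B3 v2=A4 downbeat M2
bar 2: v0=F3 v1=D4 v2=G4 downbeat M2
bar 3: v0=D3 v1=A4 v2=F4 downbeat m3
bar 4: v0=G3 v1=E4 v2=B4 downbeat M3
bar 5: v0=A3 v1=A4 v2=E5 downbeat P5
  -> R4 @ bar 1 tick 0 v(0, 2): G3/A4 M2 untreated
  -> R7 @ bar 1 tick 0 v(1,): A4->B3 leap 10st
  -> R4 @ bar 2 tick 0 v(0, 2): F3/G4 M2 untreated
  -> R3 @ bar 3 tick 0 v(1, 2): A4 above F4
  -> R3 @ bar 3 tick 1 v(1, 2): A4 above F4
  -> R3 @ bar 3 tick 2 v(1, 2): A4 above F4
  -> R3 @ bar 3 tick 3 v(1, 2): A4 above F4
  -> R7 @ bar 4 tick 0 v(2,): F4->B4 leap 6st
  -> R1 @ bar 5 tick 0 v(1, 2): E4/B4 P5 -> A4/E5 P5 similar
  -> R2 @ bar 5 tick 0 v(0, 1): G3/E4 M6 -> A3/A4 P8 similar
  -> R2 @ bar 5 tick 0 v(0, 2): G3/B4 M3 -> A3/E5 P5 similar

(1, 0, R4, (0, 2))
(1, 0, R7, (1,))
(2, 0, R4, (0, 2))
(3, 0, R3, (1, 2))
(3, 1, R3, (1, 2))
(3, 2, R3, (1, 2))
(3, 3, R3, (1, 2))
(4, 0, R7, (2,))
(5, 0, R1, (1, 2))
(5, 0, R2, (0, 1))
(5, 0, R2, (0, 2))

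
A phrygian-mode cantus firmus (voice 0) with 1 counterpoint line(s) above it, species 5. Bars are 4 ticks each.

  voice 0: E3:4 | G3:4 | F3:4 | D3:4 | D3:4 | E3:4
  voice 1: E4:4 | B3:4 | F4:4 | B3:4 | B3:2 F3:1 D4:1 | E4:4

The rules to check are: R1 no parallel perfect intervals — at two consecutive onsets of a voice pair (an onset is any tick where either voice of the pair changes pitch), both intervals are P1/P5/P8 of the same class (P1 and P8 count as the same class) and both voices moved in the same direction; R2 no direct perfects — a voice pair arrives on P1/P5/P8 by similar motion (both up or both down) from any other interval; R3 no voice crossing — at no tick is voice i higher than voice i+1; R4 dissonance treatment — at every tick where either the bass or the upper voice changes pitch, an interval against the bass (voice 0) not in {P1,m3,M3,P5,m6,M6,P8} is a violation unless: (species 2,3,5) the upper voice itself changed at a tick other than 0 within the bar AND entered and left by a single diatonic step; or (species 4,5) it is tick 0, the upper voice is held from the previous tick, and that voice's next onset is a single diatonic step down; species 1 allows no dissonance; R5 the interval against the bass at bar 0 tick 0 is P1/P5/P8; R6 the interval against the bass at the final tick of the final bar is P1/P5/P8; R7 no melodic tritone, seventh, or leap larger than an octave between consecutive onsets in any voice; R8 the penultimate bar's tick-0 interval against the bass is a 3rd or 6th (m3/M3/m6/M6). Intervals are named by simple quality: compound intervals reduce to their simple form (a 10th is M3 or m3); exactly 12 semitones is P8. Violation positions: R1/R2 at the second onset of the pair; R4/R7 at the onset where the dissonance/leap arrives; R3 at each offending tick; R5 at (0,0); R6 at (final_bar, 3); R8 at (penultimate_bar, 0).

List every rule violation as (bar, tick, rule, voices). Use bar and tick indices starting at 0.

bar 0: v0=E3 v1=E4 downbeat P8
bar 1: v0=G3 v1=B3 downbeat M3
bar 2: v0=F3 v1=F4 downbeat P8
bar 3: v0=D3 v1=B3 downbeat M6
bar 4: v0=D3 v1=B3 downbeat M6
bar 5: v0=E3 v1=E4 downbeat P8
  -> R7 @ bar 2 tick 0 v(1,): B3->F4 leap 6st
  -> R7 @ bar 3 tick 0 v(1,): F4->B3 leap 6st
  -> R7 @ bar 4 tick 2 v(1,): B3->F3 leap 6st
  -> R1 @ bar 5 tick 0 v(0, 1): D3/D4 P8 -> E3/E4 P8 similar

(2, 0, R7, (1,))
(3, 0, R7, (1,))
(4, 2, R7, (1,))
(5, 0, R1, (0, 1))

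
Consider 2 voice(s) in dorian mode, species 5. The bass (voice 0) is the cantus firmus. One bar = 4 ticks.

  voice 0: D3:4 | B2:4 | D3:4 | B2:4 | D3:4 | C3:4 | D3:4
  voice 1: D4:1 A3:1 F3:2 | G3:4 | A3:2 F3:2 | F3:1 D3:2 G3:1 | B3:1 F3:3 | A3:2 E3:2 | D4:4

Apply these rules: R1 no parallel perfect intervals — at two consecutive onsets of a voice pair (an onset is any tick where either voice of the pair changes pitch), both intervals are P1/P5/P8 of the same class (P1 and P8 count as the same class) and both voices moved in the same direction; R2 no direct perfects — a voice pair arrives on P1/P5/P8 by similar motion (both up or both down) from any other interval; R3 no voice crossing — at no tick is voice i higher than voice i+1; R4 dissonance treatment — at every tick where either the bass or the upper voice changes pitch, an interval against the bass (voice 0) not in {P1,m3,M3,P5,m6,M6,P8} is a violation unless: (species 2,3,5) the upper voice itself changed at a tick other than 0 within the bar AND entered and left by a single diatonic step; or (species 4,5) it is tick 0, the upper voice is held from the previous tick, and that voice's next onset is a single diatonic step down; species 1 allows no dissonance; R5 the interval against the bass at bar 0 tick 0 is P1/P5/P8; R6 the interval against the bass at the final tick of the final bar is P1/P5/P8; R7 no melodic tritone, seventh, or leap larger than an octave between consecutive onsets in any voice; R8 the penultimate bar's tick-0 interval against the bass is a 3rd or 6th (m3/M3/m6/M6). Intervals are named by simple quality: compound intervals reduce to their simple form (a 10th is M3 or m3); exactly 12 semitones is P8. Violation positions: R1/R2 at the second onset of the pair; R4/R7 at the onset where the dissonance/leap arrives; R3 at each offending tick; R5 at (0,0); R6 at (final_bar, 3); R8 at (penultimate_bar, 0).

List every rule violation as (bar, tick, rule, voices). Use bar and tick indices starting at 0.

(2, 0, R2, (0, 1))
(3, 0, R4, (0, 1))
(4, 1, R7, (1,))
(6, 0, R2, (0, 1))
(6, 0, R7, (1,))

bar 0: v0=D3 v1=D4 downbeat P8
bar 1: v0=B2 v1=G3 downbeat m6
bar 2: v0=D3 v1=A3 downbeat P5
bar 3: v0=B2 v1=F3 downbeat TT
bar 4: v0=D3 v1=B3 downbeat M6
bar 5: v0=C3 v1=A3 downbeat M6
bar 6: v0=D3 v1=D4 downbeat P8
  -> R2 @ bar 2 tick 0 v(0, 1): B2/G3 m6 -> D3/A3 P5 similar
  -> R4 @ bar 3 tick 0 v(0, 1): B2/F3 TT untreated
  -> R7 @ bar 4 tick 1 v(1,): B3->F3 leap 6st
  -> R2 @ bar 6 tick 0 v(0, 1): C3/E3 M3 -> D3/D4 P8 similar
  -> R7 @ bar 6 tick 0 v(1,): E3->D4 leap 10st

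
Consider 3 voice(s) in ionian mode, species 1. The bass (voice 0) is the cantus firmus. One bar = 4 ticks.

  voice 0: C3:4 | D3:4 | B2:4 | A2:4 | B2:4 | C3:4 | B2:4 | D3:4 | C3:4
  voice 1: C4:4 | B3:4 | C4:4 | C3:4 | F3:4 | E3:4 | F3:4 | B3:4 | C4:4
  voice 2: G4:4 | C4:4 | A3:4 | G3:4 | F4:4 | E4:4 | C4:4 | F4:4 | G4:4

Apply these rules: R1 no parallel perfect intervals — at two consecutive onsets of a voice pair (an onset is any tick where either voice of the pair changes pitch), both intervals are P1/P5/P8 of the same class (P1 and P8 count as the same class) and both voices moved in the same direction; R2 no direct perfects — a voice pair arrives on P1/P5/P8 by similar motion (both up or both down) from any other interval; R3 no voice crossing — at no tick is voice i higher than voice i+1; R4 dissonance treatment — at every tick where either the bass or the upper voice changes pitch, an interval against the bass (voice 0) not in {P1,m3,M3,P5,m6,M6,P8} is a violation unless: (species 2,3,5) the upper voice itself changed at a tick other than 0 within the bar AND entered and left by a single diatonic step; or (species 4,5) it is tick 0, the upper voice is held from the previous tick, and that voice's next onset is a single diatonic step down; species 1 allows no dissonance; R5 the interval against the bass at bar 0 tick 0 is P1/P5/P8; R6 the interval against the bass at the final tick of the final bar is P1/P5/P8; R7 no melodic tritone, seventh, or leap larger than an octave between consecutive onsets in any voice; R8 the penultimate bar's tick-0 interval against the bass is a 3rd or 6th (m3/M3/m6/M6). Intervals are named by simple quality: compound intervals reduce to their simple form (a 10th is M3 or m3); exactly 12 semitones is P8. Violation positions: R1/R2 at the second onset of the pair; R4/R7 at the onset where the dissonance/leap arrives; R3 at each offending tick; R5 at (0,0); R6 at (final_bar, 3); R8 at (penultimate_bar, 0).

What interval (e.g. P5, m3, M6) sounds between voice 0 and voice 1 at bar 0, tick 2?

voice 0=C3 voice 1=C4 -> P8

P8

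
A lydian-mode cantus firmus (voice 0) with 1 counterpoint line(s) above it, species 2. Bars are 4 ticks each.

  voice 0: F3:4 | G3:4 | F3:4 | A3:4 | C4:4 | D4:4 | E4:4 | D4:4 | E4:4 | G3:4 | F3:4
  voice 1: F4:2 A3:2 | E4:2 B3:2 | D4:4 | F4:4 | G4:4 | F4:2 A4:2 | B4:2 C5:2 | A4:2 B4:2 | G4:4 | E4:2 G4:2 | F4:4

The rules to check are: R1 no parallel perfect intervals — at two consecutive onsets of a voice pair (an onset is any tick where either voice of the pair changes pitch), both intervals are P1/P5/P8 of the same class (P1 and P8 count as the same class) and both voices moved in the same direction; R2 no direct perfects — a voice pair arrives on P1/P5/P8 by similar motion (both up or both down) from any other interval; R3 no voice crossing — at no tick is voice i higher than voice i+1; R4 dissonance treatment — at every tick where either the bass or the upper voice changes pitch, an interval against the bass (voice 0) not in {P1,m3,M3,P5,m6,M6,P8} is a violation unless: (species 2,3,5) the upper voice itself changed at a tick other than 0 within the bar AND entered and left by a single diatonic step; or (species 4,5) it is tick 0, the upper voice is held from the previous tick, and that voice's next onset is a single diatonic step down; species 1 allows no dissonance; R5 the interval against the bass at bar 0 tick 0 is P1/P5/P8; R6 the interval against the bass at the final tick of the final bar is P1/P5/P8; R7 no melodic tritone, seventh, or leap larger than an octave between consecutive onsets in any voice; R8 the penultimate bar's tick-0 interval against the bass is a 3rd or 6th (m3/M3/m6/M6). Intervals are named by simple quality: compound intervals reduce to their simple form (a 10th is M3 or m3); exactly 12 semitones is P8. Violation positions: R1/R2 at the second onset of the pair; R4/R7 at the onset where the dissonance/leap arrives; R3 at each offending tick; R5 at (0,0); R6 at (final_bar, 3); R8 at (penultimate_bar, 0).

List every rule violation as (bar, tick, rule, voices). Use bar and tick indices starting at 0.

bar 0: v0=F3 v1=F4 downbeat P8
bar 1: v0=G3 v1=E4 downbeat M6
bar 2: v0=F3 v1=D4 downbeat M6
bar 3: v0=A3 v1=F4 downbeat m6
bar 4: v0=C4 v1=G4 downbeat P5
bar 5: v0=D4 v1=F4 downbeat m3
bar 6: v0=E4 v1=B4 downbeat P5
bar 7: v0=D4 v1=A4 downbeat P5
bar 8: v0=E4 v1=G4 downbeat m3
bar 9: v0=G3 v1=E4 downbeat M6
bar 10: v0=F3 v1=F4 downbeat P8
  -> R2 @ bar 4 tick 0 v(0, 1): A3/F4 m6 -> C4/G4 P5 similar
  -> R1 @ bar 6 tick 0 v(0, 1): D4/A4 P5 -> E4/B4 P5 similar
  -> R2 @ bar 7 tick 0 v(0, 1): E4/C5 m6 -> D4/A4 P5 similar
  -> R1 @ bar 10 tick 0 v(0, 1): G3/G4 P8 -> F3/F4 P8 similar

(4, 0, R2, (0, 1))
(6, 0, R1, (0, 1))
(7, 0, R2, (0, 1))
(10, 0, R1, (0, 1))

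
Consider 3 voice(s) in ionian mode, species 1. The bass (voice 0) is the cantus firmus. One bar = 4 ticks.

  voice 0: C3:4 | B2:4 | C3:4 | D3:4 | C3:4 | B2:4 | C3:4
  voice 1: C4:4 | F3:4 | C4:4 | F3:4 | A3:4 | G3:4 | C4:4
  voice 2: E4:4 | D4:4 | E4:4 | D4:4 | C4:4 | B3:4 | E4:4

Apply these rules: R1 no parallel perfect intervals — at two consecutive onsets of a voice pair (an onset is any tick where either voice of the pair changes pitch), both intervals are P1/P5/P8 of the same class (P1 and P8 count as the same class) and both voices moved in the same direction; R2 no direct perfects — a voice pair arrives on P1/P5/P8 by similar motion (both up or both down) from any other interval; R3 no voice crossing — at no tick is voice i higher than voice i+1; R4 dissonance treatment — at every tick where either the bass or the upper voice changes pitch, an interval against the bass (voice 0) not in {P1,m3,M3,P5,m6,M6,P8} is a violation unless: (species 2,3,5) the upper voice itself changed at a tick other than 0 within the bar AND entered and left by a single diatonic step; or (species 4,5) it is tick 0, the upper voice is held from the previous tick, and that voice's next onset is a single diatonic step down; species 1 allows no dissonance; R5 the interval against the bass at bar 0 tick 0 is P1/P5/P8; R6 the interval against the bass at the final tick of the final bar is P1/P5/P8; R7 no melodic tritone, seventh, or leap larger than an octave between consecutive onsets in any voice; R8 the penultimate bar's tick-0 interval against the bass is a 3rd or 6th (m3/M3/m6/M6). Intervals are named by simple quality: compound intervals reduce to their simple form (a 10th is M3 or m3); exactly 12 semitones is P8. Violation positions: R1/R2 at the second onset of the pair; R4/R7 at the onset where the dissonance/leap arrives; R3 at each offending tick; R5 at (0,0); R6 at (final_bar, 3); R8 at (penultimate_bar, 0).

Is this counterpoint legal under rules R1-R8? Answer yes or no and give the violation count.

No (8 violations)

bar 0: v0=C3 v1=C4 v2=E4 (M3)
bar 1: v0=B2 v1=F3 v2=D4 (m3)
bar 2: v0=C3 v1=C4 v2=E4 (M3)
bar 3: v0=D3 v1=F3 v2=D4 (P8)
bar 4: v0=C3 v1=A3 v2=C4 (P8)
bar 5: v0=B2 v1=G3 v2=B3 (P8)
bar 6: v0=C3 v1=C4 v2=E4 (M3)
  R5 @ bar0.0: opens on M3
  R4 @ bar1.0: B2/F3 TT untreated
  R2 @ bar2.0: B2/F3 TT -> C3/C4 P8 similar
  R1 @ bar4.0: D3/D4 P8 -> C3/C4 P8 similar
  R1 @ bar5.0: C3/C4 P8 -> B2/B3 P8 similar
  R8 @ bar5.0: penult P8 not 3rd/6th
  R2 @ bar6.0: B2/G3 m6 -> C3/C4 P8 similar
  R6 @ bar6.3: closes on M3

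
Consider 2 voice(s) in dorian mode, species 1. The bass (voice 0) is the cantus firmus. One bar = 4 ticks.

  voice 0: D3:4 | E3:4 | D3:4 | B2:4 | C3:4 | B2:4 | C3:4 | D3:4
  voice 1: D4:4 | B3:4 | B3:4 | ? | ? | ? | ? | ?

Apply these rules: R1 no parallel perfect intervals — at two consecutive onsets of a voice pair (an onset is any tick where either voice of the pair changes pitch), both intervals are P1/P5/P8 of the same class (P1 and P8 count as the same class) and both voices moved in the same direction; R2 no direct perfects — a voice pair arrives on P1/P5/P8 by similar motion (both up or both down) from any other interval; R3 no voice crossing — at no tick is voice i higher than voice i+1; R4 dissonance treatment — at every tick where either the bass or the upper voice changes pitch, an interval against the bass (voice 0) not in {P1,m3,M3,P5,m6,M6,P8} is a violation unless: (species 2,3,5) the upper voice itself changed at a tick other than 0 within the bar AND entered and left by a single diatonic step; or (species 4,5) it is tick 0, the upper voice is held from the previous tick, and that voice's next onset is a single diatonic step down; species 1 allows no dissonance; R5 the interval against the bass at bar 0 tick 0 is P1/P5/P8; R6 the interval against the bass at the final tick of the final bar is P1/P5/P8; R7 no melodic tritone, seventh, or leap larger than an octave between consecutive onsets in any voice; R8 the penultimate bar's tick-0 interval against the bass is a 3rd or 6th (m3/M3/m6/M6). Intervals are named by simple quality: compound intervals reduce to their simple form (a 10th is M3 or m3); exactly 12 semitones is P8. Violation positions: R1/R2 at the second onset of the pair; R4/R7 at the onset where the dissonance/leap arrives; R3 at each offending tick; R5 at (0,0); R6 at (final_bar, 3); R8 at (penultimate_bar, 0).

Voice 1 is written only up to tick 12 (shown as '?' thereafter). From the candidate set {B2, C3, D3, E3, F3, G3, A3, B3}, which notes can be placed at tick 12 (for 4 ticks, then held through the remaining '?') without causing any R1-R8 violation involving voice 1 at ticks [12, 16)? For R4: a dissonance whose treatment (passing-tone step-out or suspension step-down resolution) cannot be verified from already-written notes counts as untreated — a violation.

B2: violates R2
C3: violates R4,R7
D3: legal
E3: violates R4
F3: violates R4,R7
G3: legal
A3: violates R4
B3: legal

{B3, D3, G3}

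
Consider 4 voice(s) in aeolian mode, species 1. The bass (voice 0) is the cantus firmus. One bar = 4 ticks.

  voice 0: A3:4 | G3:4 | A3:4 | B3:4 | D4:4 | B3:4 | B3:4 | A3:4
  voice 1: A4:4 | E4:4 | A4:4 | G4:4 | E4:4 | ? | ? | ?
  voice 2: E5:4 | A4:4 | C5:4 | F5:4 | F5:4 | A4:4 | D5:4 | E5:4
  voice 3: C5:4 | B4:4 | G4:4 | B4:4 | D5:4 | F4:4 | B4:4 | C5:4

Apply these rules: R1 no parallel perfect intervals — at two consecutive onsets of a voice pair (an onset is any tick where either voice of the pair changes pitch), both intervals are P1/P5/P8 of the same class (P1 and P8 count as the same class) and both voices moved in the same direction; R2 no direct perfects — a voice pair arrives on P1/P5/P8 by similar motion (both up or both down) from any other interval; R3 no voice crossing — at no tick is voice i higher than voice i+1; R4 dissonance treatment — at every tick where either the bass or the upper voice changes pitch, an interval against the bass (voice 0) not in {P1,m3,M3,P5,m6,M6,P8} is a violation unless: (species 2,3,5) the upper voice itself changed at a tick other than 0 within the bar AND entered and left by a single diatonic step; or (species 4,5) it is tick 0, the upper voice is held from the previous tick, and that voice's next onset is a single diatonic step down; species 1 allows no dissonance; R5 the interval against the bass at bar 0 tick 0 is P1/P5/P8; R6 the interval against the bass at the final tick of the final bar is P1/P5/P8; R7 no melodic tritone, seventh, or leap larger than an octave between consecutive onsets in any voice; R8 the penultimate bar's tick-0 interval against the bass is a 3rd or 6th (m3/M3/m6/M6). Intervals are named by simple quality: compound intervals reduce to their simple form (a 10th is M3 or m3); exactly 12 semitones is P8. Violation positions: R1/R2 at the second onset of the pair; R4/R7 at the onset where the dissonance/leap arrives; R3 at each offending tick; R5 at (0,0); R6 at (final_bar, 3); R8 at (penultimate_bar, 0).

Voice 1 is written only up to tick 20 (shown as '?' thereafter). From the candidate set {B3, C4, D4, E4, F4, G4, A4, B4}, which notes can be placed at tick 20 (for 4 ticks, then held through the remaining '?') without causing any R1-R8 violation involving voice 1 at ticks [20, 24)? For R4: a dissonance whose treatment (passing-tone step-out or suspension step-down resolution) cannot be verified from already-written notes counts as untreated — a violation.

B3: violates R2
C4: violates R4
D4: violates R2
E4: violates R4
F4: violates R4
G4: legal
A4: violates R4
B4: violates R3

{G4}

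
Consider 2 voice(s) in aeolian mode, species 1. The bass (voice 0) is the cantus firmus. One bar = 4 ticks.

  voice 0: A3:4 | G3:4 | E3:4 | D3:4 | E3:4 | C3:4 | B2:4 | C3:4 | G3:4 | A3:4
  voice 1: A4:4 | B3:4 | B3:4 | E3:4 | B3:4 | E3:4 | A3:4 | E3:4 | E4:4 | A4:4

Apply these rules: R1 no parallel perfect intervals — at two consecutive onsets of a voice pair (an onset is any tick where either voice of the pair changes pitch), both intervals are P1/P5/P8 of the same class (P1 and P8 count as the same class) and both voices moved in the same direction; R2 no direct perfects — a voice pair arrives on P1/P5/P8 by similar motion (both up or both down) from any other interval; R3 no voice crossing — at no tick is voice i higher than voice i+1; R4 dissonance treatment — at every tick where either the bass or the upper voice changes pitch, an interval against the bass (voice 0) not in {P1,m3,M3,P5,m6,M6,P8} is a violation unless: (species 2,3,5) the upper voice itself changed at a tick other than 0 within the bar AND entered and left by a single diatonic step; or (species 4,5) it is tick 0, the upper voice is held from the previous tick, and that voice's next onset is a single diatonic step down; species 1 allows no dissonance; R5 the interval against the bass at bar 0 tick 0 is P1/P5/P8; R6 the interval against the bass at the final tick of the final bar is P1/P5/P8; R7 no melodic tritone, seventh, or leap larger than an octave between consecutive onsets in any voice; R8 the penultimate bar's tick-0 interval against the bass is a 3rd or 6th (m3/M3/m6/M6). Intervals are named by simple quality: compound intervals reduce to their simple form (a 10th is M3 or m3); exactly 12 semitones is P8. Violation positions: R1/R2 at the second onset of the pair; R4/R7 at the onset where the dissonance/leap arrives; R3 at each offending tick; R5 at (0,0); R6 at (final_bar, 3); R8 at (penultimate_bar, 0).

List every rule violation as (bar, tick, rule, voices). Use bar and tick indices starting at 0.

(1, 0, R7, (1,))
(3, 0, R4, (0, 1))
(4, 0, R2, (0, 1))
(6, 0, R4, (0, 1))
(9, 0, R2, (0, 1))

bar 0: v0=A3 v1=A4 downbeat P8
bar 1: v0=G3 v1=B3 downbeat M3
bar 2: v0=E3 v1=B3 downbeat P5
bar 3: v0=D3 v1=E3 downbeat M2
bar 4: v0=E3 v1=B3 downbeat P5
bar 5: v0=C3 v1=E3 downbeat M3
bar 6: v0=B2 v1=A3 downbeat m7
bar 7: v0=C3 v1=E3 downbeat M3
bar 8: v0=G3 v1=E4 downbeat M6
bar 9: v0=A3 v1=A4 downbeat P8
  -> R7 @ bar 1 tick 0 v(1,): A4->B3 leap 10st
  -> R4 @ bar 3 tick 0 v(0, 1): D3/E3 M2 untreated
  -> R2 @ bar 4 tick 0 v(0, 1): D3/E3 M2 -> E3/B3 P5 similar
  -> R4 @ bar 6 tick 0 v(0, 1): B2/A3 m7 untreated
  -> R2 @ bar 9 tick 0 v(0, 1): G3/E4 M6 -> A3/A4 P8 similar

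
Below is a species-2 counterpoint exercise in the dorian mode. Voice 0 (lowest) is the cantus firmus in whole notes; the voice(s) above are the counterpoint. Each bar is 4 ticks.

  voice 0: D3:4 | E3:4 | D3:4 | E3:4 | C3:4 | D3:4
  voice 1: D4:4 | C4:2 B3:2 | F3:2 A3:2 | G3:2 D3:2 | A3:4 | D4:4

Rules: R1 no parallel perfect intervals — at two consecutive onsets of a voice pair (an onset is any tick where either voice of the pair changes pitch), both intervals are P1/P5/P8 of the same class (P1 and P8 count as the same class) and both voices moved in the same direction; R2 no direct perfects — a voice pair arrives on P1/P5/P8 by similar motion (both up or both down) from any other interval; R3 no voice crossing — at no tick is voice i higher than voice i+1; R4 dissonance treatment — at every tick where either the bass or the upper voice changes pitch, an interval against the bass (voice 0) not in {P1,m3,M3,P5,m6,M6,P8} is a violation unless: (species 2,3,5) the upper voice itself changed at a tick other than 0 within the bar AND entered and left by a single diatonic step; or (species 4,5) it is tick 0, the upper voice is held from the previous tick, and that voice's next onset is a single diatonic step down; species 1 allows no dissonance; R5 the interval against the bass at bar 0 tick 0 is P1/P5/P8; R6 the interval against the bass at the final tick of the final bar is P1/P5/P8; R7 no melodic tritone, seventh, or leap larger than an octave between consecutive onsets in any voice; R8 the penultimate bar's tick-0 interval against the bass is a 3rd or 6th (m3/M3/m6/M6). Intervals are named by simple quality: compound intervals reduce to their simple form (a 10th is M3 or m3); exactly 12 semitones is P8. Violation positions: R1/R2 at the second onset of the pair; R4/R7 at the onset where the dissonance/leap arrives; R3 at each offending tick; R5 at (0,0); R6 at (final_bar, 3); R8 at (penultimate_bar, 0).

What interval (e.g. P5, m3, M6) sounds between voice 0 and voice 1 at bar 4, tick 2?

voice 0=C3 voice 1=A3 -> M6

M6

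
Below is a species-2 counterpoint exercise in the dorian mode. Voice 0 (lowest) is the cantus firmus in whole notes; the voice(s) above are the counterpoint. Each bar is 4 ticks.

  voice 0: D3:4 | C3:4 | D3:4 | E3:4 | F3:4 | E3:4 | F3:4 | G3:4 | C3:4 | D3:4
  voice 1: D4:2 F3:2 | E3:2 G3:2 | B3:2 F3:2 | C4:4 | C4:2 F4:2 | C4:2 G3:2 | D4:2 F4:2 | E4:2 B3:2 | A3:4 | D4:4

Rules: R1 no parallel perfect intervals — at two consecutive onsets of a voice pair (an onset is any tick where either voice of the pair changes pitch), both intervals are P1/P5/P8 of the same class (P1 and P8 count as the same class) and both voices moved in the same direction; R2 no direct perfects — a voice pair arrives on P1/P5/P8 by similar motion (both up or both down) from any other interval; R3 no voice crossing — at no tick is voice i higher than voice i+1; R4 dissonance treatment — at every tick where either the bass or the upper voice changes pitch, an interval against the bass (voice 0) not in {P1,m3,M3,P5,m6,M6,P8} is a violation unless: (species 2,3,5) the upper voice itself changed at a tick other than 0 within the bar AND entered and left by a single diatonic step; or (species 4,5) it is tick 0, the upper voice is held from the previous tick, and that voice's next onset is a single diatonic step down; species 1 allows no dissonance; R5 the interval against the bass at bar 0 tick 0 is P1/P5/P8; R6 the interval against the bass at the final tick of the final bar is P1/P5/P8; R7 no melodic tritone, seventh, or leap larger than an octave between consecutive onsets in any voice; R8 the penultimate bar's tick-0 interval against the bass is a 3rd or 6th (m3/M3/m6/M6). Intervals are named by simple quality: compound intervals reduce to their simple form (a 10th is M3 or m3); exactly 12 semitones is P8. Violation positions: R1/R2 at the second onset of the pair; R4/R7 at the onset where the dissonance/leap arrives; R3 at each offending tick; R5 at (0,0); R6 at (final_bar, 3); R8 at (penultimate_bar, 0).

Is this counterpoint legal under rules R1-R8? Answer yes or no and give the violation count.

bar 0: v0=D3 v1=D4 (P8)
bar 1: v0=C3 v1=E3 (M3)
bar 2: v0=D3 v1=B3 (M6)
bar 3: v0=E3 v1=C4 (m6)
bar 4: v0=F3 v1=C4 (P5)
bar 5: v0=E3 v1=C4 (m6)
bar 6: v0=F3 v1=D4 (M6)
bar 7: v0=G3 v1=E4 (M6)
bar 8: v0=C3 v1=A3 (M6)
bar 9: v0=D3 v1=D4 (P8)
  R7 @ bar2.2: B3->F3 leap 6st
  R2 @ bar9.0: C3/A3 M6 -> D3/D4 P8 similar

No (2 violations)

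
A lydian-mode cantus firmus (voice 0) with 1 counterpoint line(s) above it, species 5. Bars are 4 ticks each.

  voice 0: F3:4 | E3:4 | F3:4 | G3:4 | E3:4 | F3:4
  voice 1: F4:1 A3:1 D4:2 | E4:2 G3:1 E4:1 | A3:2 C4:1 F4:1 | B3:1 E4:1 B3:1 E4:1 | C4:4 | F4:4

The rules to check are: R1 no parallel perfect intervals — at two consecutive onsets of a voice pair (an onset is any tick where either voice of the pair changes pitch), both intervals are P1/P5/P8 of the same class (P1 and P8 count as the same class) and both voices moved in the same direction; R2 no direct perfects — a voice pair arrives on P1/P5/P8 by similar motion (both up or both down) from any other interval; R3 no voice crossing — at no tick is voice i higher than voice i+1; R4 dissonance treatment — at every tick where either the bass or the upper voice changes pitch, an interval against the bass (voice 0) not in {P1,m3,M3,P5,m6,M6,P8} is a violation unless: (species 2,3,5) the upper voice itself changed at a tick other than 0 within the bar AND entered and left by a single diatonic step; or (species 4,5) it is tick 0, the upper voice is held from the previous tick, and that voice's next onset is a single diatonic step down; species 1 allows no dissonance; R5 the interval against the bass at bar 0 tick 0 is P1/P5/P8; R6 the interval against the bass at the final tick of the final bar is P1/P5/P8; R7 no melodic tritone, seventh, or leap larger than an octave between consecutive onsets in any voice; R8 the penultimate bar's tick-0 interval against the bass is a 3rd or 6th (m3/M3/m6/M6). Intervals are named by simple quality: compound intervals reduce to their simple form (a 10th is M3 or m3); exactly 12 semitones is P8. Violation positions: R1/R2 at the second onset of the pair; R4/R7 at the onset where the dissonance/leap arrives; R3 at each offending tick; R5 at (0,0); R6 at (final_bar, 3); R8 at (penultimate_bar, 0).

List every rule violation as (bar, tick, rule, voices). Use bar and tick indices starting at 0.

bar 0: v0=F3 v1=F4 downbeat P8
bar 1: v0=E3 v1=E4 downbeat P8
bar 2: v0=F3 v1=A3 downbeat M3
bar 3: v0=G3 v1=B3 downbeat M3
bar 4: v0=E3 v1=C4 downbeat m6
bar 5: v0=F3 v1=F4 downbeat P8
  -> R7 @ bar 3 tick 0 v(1,): F4->B3 leap 6st
  -> R2 @ bar 5 tick 0 v(0, 1): E3/C4 m6 -> F3/F4 P8 similar

(3, 0, R7, (1,))
(5, 0, R2, (0, 1))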